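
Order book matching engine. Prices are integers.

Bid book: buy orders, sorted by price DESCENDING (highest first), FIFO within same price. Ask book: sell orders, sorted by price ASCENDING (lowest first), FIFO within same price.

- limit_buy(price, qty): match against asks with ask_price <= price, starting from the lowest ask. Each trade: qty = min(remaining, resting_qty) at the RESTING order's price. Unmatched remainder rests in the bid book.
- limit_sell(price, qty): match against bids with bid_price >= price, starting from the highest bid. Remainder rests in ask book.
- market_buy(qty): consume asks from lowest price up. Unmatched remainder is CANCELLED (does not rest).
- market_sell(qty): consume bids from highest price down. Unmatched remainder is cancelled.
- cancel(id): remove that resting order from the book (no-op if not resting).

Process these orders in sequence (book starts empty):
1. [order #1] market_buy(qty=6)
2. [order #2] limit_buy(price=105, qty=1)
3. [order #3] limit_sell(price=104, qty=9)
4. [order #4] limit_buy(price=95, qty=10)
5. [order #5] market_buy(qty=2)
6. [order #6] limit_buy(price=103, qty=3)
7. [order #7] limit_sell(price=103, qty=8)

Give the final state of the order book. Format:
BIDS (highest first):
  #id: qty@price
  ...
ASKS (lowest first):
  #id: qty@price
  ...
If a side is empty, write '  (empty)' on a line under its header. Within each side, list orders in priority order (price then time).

Answer: BIDS (highest first):
  #4: 10@95
ASKS (lowest first):
  #7: 5@103
  #3: 6@104

Derivation:
After op 1 [order #1] market_buy(qty=6): fills=none; bids=[-] asks=[-]
After op 2 [order #2] limit_buy(price=105, qty=1): fills=none; bids=[#2:1@105] asks=[-]
After op 3 [order #3] limit_sell(price=104, qty=9): fills=#2x#3:1@105; bids=[-] asks=[#3:8@104]
After op 4 [order #4] limit_buy(price=95, qty=10): fills=none; bids=[#4:10@95] asks=[#3:8@104]
After op 5 [order #5] market_buy(qty=2): fills=#5x#3:2@104; bids=[#4:10@95] asks=[#3:6@104]
After op 6 [order #6] limit_buy(price=103, qty=3): fills=none; bids=[#6:3@103 #4:10@95] asks=[#3:6@104]
After op 7 [order #7] limit_sell(price=103, qty=8): fills=#6x#7:3@103; bids=[#4:10@95] asks=[#7:5@103 #3:6@104]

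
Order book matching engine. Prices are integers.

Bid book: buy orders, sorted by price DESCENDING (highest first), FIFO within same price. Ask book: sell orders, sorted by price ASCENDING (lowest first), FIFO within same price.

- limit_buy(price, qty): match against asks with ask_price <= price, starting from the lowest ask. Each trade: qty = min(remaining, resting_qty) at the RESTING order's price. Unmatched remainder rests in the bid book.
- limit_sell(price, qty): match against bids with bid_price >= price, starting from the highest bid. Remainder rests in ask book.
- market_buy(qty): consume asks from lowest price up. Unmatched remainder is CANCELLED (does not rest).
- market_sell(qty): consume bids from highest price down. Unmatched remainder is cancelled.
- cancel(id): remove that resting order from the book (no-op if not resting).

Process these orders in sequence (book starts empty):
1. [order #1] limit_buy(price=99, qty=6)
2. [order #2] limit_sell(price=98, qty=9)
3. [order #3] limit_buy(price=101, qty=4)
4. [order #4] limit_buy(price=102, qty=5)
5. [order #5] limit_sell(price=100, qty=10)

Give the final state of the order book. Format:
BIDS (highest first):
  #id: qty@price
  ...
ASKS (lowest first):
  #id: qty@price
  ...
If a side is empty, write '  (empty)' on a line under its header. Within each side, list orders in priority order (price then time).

After op 1 [order #1] limit_buy(price=99, qty=6): fills=none; bids=[#1:6@99] asks=[-]
After op 2 [order #2] limit_sell(price=98, qty=9): fills=#1x#2:6@99; bids=[-] asks=[#2:3@98]
After op 3 [order #3] limit_buy(price=101, qty=4): fills=#3x#2:3@98; bids=[#3:1@101] asks=[-]
After op 4 [order #4] limit_buy(price=102, qty=5): fills=none; bids=[#4:5@102 #3:1@101] asks=[-]
After op 5 [order #5] limit_sell(price=100, qty=10): fills=#4x#5:5@102 #3x#5:1@101; bids=[-] asks=[#5:4@100]

Answer: BIDS (highest first):
  (empty)
ASKS (lowest first):
  #5: 4@100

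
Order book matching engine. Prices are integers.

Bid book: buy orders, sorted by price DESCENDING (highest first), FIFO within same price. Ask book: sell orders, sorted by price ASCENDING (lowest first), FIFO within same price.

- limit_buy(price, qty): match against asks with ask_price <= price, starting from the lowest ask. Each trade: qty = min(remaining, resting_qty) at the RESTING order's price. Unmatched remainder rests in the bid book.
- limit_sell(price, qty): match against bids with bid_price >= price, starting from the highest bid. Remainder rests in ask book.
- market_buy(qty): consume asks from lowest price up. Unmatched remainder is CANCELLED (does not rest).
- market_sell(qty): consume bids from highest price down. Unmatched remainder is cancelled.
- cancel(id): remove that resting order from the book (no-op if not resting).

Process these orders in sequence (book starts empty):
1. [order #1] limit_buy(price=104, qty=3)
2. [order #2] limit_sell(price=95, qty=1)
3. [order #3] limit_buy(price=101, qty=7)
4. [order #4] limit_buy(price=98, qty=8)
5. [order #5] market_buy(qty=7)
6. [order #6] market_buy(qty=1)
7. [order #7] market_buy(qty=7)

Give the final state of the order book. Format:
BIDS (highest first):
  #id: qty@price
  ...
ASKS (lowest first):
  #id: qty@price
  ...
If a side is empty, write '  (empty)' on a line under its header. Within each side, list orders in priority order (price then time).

After op 1 [order #1] limit_buy(price=104, qty=3): fills=none; bids=[#1:3@104] asks=[-]
After op 2 [order #2] limit_sell(price=95, qty=1): fills=#1x#2:1@104; bids=[#1:2@104] asks=[-]
After op 3 [order #3] limit_buy(price=101, qty=7): fills=none; bids=[#1:2@104 #3:7@101] asks=[-]
After op 4 [order #4] limit_buy(price=98, qty=8): fills=none; bids=[#1:2@104 #3:7@101 #4:8@98] asks=[-]
After op 5 [order #5] market_buy(qty=7): fills=none; bids=[#1:2@104 #3:7@101 #4:8@98] asks=[-]
After op 6 [order #6] market_buy(qty=1): fills=none; bids=[#1:2@104 #3:7@101 #4:8@98] asks=[-]
After op 7 [order #7] market_buy(qty=7): fills=none; bids=[#1:2@104 #3:7@101 #4:8@98] asks=[-]

Answer: BIDS (highest first):
  #1: 2@104
  #3: 7@101
  #4: 8@98
ASKS (lowest first):
  (empty)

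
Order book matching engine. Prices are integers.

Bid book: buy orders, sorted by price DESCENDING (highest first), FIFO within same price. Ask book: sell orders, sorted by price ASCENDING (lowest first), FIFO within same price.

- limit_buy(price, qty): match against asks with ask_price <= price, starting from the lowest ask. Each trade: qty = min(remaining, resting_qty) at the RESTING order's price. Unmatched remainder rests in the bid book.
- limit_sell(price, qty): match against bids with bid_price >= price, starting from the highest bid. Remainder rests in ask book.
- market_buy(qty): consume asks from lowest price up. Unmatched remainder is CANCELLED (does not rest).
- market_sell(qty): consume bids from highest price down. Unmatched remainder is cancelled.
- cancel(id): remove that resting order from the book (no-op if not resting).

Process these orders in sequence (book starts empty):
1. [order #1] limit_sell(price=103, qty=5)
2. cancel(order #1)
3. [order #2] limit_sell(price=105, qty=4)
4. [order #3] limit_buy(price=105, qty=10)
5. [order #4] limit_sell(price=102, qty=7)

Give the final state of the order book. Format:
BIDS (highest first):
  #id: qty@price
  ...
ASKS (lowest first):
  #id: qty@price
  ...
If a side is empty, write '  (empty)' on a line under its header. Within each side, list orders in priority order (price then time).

After op 1 [order #1] limit_sell(price=103, qty=5): fills=none; bids=[-] asks=[#1:5@103]
After op 2 cancel(order #1): fills=none; bids=[-] asks=[-]
After op 3 [order #2] limit_sell(price=105, qty=4): fills=none; bids=[-] asks=[#2:4@105]
After op 4 [order #3] limit_buy(price=105, qty=10): fills=#3x#2:4@105; bids=[#3:6@105] asks=[-]
After op 5 [order #4] limit_sell(price=102, qty=7): fills=#3x#4:6@105; bids=[-] asks=[#4:1@102]

Answer: BIDS (highest first):
  (empty)
ASKS (lowest first):
  #4: 1@102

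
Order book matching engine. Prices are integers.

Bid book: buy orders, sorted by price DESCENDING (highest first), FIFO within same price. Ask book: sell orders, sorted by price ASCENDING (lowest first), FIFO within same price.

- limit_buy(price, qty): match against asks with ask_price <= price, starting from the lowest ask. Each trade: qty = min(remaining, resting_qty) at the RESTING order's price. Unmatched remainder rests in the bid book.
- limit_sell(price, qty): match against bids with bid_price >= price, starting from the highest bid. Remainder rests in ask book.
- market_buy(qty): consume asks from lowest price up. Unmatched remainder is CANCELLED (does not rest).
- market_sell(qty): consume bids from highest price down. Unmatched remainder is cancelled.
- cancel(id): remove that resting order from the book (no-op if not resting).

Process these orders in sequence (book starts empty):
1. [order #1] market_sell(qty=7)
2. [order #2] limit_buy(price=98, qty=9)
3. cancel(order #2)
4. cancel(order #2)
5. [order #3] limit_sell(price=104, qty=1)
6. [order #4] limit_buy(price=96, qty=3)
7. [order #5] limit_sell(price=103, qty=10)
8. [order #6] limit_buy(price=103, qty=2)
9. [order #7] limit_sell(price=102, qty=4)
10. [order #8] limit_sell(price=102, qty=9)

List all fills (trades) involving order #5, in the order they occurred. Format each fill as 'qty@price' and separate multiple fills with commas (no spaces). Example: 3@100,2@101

After op 1 [order #1] market_sell(qty=7): fills=none; bids=[-] asks=[-]
After op 2 [order #2] limit_buy(price=98, qty=9): fills=none; bids=[#2:9@98] asks=[-]
After op 3 cancel(order #2): fills=none; bids=[-] asks=[-]
After op 4 cancel(order #2): fills=none; bids=[-] asks=[-]
After op 5 [order #3] limit_sell(price=104, qty=1): fills=none; bids=[-] asks=[#3:1@104]
After op 6 [order #4] limit_buy(price=96, qty=3): fills=none; bids=[#4:3@96] asks=[#3:1@104]
After op 7 [order #5] limit_sell(price=103, qty=10): fills=none; bids=[#4:3@96] asks=[#5:10@103 #3:1@104]
After op 8 [order #6] limit_buy(price=103, qty=2): fills=#6x#5:2@103; bids=[#4:3@96] asks=[#5:8@103 #3:1@104]
After op 9 [order #7] limit_sell(price=102, qty=4): fills=none; bids=[#4:3@96] asks=[#7:4@102 #5:8@103 #3:1@104]
After op 10 [order #8] limit_sell(price=102, qty=9): fills=none; bids=[#4:3@96] asks=[#7:4@102 #8:9@102 #5:8@103 #3:1@104]

Answer: 2@103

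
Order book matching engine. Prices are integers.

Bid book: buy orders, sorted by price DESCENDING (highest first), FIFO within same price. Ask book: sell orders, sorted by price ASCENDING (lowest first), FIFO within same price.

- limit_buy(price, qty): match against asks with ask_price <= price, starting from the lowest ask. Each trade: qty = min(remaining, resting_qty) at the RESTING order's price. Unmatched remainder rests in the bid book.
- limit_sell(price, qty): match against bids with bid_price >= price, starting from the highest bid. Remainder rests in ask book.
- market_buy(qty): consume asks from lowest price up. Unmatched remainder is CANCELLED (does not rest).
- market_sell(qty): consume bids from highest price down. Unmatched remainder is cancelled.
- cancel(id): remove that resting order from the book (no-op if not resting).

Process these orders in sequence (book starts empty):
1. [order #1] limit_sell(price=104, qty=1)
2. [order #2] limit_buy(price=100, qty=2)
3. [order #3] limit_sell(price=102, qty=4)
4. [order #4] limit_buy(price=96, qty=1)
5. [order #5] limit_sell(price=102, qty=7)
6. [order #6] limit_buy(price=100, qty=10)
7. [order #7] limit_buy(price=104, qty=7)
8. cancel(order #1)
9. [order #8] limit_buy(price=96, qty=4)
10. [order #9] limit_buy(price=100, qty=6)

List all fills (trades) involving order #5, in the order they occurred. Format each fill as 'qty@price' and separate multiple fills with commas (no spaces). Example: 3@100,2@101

After op 1 [order #1] limit_sell(price=104, qty=1): fills=none; bids=[-] asks=[#1:1@104]
After op 2 [order #2] limit_buy(price=100, qty=2): fills=none; bids=[#2:2@100] asks=[#1:1@104]
After op 3 [order #3] limit_sell(price=102, qty=4): fills=none; bids=[#2:2@100] asks=[#3:4@102 #1:1@104]
After op 4 [order #4] limit_buy(price=96, qty=1): fills=none; bids=[#2:2@100 #4:1@96] asks=[#3:4@102 #1:1@104]
After op 5 [order #5] limit_sell(price=102, qty=7): fills=none; bids=[#2:2@100 #4:1@96] asks=[#3:4@102 #5:7@102 #1:1@104]
After op 6 [order #6] limit_buy(price=100, qty=10): fills=none; bids=[#2:2@100 #6:10@100 #4:1@96] asks=[#3:4@102 #5:7@102 #1:1@104]
After op 7 [order #7] limit_buy(price=104, qty=7): fills=#7x#3:4@102 #7x#5:3@102; bids=[#2:2@100 #6:10@100 #4:1@96] asks=[#5:4@102 #1:1@104]
After op 8 cancel(order #1): fills=none; bids=[#2:2@100 #6:10@100 #4:1@96] asks=[#5:4@102]
After op 9 [order #8] limit_buy(price=96, qty=4): fills=none; bids=[#2:2@100 #6:10@100 #4:1@96 #8:4@96] asks=[#5:4@102]
After op 10 [order #9] limit_buy(price=100, qty=6): fills=none; bids=[#2:2@100 #6:10@100 #9:6@100 #4:1@96 #8:4@96] asks=[#5:4@102]

Answer: 3@102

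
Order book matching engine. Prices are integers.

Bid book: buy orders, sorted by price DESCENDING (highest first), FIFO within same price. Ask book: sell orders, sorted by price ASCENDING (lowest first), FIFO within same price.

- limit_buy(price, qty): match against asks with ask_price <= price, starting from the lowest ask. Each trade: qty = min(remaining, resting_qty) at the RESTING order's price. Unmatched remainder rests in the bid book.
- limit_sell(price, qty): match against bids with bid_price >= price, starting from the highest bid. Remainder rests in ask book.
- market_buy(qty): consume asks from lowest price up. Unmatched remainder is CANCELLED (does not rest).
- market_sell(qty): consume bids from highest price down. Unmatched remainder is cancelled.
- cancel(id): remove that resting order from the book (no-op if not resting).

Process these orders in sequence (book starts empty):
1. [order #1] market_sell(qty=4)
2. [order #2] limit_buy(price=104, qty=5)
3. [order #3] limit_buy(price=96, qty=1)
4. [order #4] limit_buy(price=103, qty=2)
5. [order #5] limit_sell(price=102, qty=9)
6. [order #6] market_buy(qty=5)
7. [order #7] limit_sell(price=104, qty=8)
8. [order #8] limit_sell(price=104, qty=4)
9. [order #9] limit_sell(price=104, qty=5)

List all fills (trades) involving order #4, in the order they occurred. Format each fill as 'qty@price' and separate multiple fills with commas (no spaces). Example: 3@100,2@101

After op 1 [order #1] market_sell(qty=4): fills=none; bids=[-] asks=[-]
After op 2 [order #2] limit_buy(price=104, qty=5): fills=none; bids=[#2:5@104] asks=[-]
After op 3 [order #3] limit_buy(price=96, qty=1): fills=none; bids=[#2:5@104 #3:1@96] asks=[-]
After op 4 [order #4] limit_buy(price=103, qty=2): fills=none; bids=[#2:5@104 #4:2@103 #3:1@96] asks=[-]
After op 5 [order #5] limit_sell(price=102, qty=9): fills=#2x#5:5@104 #4x#5:2@103; bids=[#3:1@96] asks=[#5:2@102]
After op 6 [order #6] market_buy(qty=5): fills=#6x#5:2@102; bids=[#3:1@96] asks=[-]
After op 7 [order #7] limit_sell(price=104, qty=8): fills=none; bids=[#3:1@96] asks=[#7:8@104]
After op 8 [order #8] limit_sell(price=104, qty=4): fills=none; bids=[#3:1@96] asks=[#7:8@104 #8:4@104]
After op 9 [order #9] limit_sell(price=104, qty=5): fills=none; bids=[#3:1@96] asks=[#7:8@104 #8:4@104 #9:5@104]

Answer: 2@103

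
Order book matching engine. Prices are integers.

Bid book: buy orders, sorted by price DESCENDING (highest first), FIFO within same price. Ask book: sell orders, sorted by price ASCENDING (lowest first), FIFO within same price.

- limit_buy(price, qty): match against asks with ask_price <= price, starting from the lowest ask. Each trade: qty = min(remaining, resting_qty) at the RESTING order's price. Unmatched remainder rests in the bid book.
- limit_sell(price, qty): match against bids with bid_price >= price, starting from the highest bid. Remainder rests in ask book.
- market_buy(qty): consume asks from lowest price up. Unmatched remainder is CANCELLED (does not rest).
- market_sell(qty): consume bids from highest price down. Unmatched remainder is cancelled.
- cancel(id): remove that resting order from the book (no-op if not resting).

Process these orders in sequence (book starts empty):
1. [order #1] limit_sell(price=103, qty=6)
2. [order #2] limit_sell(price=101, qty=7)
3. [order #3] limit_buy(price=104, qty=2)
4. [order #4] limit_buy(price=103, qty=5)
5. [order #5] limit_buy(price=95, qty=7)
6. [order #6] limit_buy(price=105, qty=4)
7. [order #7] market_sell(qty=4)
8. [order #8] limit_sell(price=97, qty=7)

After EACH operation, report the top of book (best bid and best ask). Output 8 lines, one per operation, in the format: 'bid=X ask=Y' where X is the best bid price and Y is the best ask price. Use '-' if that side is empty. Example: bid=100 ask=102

After op 1 [order #1] limit_sell(price=103, qty=6): fills=none; bids=[-] asks=[#1:6@103]
After op 2 [order #2] limit_sell(price=101, qty=7): fills=none; bids=[-] asks=[#2:7@101 #1:6@103]
After op 3 [order #3] limit_buy(price=104, qty=2): fills=#3x#2:2@101; bids=[-] asks=[#2:5@101 #1:6@103]
After op 4 [order #4] limit_buy(price=103, qty=5): fills=#4x#2:5@101; bids=[-] asks=[#1:6@103]
After op 5 [order #5] limit_buy(price=95, qty=7): fills=none; bids=[#5:7@95] asks=[#1:6@103]
After op 6 [order #6] limit_buy(price=105, qty=4): fills=#6x#1:4@103; bids=[#5:7@95] asks=[#1:2@103]
After op 7 [order #7] market_sell(qty=4): fills=#5x#7:4@95; bids=[#5:3@95] asks=[#1:2@103]
After op 8 [order #8] limit_sell(price=97, qty=7): fills=none; bids=[#5:3@95] asks=[#8:7@97 #1:2@103]

Answer: bid=- ask=103
bid=- ask=101
bid=- ask=101
bid=- ask=103
bid=95 ask=103
bid=95 ask=103
bid=95 ask=103
bid=95 ask=97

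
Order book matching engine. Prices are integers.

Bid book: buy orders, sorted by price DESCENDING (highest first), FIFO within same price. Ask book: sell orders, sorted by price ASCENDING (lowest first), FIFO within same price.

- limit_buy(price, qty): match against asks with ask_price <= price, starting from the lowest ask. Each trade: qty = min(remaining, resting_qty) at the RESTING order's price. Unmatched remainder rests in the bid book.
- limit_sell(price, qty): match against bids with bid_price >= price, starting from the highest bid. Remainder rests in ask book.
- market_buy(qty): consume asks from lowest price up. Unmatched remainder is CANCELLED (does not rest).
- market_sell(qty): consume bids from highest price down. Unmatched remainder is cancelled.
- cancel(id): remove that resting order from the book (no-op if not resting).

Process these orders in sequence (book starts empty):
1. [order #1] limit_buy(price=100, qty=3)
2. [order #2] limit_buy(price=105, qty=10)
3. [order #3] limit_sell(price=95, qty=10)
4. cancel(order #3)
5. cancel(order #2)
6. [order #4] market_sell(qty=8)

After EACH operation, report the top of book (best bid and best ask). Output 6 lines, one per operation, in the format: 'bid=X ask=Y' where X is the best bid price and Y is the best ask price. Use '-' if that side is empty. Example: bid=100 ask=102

Answer: bid=100 ask=-
bid=105 ask=-
bid=100 ask=-
bid=100 ask=-
bid=100 ask=-
bid=- ask=-

Derivation:
After op 1 [order #1] limit_buy(price=100, qty=3): fills=none; bids=[#1:3@100] asks=[-]
After op 2 [order #2] limit_buy(price=105, qty=10): fills=none; bids=[#2:10@105 #1:3@100] asks=[-]
After op 3 [order #3] limit_sell(price=95, qty=10): fills=#2x#3:10@105; bids=[#1:3@100] asks=[-]
After op 4 cancel(order #3): fills=none; bids=[#1:3@100] asks=[-]
After op 5 cancel(order #2): fills=none; bids=[#1:3@100] asks=[-]
After op 6 [order #4] market_sell(qty=8): fills=#1x#4:3@100; bids=[-] asks=[-]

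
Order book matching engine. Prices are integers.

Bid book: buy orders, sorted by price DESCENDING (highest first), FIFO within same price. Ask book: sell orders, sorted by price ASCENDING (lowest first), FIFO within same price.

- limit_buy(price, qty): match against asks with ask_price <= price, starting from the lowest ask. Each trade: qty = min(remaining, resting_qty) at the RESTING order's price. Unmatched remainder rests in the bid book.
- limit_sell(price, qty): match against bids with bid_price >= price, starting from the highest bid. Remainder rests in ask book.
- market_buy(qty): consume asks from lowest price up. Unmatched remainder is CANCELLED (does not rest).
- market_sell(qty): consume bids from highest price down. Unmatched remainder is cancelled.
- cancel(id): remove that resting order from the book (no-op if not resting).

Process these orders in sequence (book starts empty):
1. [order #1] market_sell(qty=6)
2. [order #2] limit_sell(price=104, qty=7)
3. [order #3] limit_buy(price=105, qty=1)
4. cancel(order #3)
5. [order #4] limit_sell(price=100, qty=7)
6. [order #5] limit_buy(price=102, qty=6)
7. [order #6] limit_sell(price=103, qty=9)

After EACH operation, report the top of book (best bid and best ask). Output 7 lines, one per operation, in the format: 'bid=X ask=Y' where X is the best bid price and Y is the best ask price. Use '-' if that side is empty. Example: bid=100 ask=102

After op 1 [order #1] market_sell(qty=6): fills=none; bids=[-] asks=[-]
After op 2 [order #2] limit_sell(price=104, qty=7): fills=none; bids=[-] asks=[#2:7@104]
After op 3 [order #3] limit_buy(price=105, qty=1): fills=#3x#2:1@104; bids=[-] asks=[#2:6@104]
After op 4 cancel(order #3): fills=none; bids=[-] asks=[#2:6@104]
After op 5 [order #4] limit_sell(price=100, qty=7): fills=none; bids=[-] asks=[#4:7@100 #2:6@104]
After op 6 [order #5] limit_buy(price=102, qty=6): fills=#5x#4:6@100; bids=[-] asks=[#4:1@100 #2:6@104]
After op 7 [order #6] limit_sell(price=103, qty=9): fills=none; bids=[-] asks=[#4:1@100 #6:9@103 #2:6@104]

Answer: bid=- ask=-
bid=- ask=104
bid=- ask=104
bid=- ask=104
bid=- ask=100
bid=- ask=100
bid=- ask=100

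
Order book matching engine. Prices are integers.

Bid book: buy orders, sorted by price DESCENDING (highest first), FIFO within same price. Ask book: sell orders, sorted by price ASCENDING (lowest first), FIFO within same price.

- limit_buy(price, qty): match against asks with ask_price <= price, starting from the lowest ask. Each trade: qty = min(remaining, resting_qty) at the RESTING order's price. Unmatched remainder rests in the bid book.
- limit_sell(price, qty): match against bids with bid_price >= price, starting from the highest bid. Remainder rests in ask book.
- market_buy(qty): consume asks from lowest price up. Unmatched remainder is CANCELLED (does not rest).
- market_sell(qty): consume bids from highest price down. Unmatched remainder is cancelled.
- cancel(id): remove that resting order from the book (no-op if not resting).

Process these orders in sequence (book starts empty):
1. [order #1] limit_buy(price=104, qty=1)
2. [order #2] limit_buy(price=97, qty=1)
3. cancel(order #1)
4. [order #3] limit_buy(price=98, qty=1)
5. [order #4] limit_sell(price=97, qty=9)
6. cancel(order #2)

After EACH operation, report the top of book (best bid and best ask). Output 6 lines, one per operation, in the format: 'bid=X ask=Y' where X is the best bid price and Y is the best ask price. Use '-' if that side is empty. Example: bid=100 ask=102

Answer: bid=104 ask=-
bid=104 ask=-
bid=97 ask=-
bid=98 ask=-
bid=- ask=97
bid=- ask=97

Derivation:
After op 1 [order #1] limit_buy(price=104, qty=1): fills=none; bids=[#1:1@104] asks=[-]
After op 2 [order #2] limit_buy(price=97, qty=1): fills=none; bids=[#1:1@104 #2:1@97] asks=[-]
After op 3 cancel(order #1): fills=none; bids=[#2:1@97] asks=[-]
After op 4 [order #3] limit_buy(price=98, qty=1): fills=none; bids=[#3:1@98 #2:1@97] asks=[-]
After op 5 [order #4] limit_sell(price=97, qty=9): fills=#3x#4:1@98 #2x#4:1@97; bids=[-] asks=[#4:7@97]
After op 6 cancel(order #2): fills=none; bids=[-] asks=[#4:7@97]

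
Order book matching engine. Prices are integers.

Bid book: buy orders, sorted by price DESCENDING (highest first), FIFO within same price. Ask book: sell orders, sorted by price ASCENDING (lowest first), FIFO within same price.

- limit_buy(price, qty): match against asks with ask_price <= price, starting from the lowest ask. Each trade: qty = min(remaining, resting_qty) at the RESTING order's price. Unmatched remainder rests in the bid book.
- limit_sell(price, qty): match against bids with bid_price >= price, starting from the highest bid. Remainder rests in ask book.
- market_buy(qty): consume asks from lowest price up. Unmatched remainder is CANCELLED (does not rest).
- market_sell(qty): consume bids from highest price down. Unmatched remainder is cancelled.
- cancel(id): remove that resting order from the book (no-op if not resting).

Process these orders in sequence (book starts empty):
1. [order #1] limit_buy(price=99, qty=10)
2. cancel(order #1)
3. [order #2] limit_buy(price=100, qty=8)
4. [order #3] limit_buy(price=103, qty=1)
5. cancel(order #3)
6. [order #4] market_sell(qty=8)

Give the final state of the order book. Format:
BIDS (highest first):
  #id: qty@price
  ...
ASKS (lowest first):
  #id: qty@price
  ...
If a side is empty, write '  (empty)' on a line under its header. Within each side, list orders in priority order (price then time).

Answer: BIDS (highest first):
  (empty)
ASKS (lowest first):
  (empty)

Derivation:
After op 1 [order #1] limit_buy(price=99, qty=10): fills=none; bids=[#1:10@99] asks=[-]
After op 2 cancel(order #1): fills=none; bids=[-] asks=[-]
After op 3 [order #2] limit_buy(price=100, qty=8): fills=none; bids=[#2:8@100] asks=[-]
After op 4 [order #3] limit_buy(price=103, qty=1): fills=none; bids=[#3:1@103 #2:8@100] asks=[-]
After op 5 cancel(order #3): fills=none; bids=[#2:8@100] asks=[-]
After op 6 [order #4] market_sell(qty=8): fills=#2x#4:8@100; bids=[-] asks=[-]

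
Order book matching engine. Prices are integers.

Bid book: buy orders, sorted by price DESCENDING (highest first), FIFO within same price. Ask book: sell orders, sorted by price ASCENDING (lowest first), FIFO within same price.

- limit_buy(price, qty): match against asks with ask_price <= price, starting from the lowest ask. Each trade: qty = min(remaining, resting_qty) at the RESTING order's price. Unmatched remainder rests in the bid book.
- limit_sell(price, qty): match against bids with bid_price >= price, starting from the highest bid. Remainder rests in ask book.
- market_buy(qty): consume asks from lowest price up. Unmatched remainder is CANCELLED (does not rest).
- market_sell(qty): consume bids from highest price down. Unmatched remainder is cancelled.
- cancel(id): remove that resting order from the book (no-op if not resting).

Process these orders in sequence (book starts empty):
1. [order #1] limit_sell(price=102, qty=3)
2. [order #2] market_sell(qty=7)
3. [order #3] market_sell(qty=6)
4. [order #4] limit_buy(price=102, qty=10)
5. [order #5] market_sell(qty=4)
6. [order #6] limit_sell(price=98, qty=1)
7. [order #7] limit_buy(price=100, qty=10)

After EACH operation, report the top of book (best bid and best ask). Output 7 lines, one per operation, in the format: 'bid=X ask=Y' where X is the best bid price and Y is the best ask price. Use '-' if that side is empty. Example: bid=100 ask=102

Answer: bid=- ask=102
bid=- ask=102
bid=- ask=102
bid=102 ask=-
bid=102 ask=-
bid=102 ask=-
bid=102 ask=-

Derivation:
After op 1 [order #1] limit_sell(price=102, qty=3): fills=none; bids=[-] asks=[#1:3@102]
After op 2 [order #2] market_sell(qty=7): fills=none; bids=[-] asks=[#1:3@102]
After op 3 [order #3] market_sell(qty=6): fills=none; bids=[-] asks=[#1:3@102]
After op 4 [order #4] limit_buy(price=102, qty=10): fills=#4x#1:3@102; bids=[#4:7@102] asks=[-]
After op 5 [order #5] market_sell(qty=4): fills=#4x#5:4@102; bids=[#4:3@102] asks=[-]
After op 6 [order #6] limit_sell(price=98, qty=1): fills=#4x#6:1@102; bids=[#4:2@102] asks=[-]
After op 7 [order #7] limit_buy(price=100, qty=10): fills=none; bids=[#4:2@102 #7:10@100] asks=[-]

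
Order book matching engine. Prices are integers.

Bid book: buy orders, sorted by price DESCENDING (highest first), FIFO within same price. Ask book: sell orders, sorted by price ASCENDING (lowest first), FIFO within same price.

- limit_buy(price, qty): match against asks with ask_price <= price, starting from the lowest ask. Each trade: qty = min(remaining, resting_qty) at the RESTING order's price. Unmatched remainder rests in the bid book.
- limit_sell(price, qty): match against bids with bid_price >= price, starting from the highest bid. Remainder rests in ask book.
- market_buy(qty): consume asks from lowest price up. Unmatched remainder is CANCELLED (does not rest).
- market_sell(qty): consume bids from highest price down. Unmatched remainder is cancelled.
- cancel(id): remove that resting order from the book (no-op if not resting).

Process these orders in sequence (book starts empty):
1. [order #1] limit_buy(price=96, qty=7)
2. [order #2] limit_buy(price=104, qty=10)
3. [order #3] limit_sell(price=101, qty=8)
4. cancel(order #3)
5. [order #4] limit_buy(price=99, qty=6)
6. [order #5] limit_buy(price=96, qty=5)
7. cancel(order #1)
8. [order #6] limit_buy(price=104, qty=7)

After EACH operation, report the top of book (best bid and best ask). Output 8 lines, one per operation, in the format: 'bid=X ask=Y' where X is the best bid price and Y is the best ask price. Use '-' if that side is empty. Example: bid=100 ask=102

Answer: bid=96 ask=-
bid=104 ask=-
bid=104 ask=-
bid=104 ask=-
bid=104 ask=-
bid=104 ask=-
bid=104 ask=-
bid=104 ask=-

Derivation:
After op 1 [order #1] limit_buy(price=96, qty=7): fills=none; bids=[#1:7@96] asks=[-]
After op 2 [order #2] limit_buy(price=104, qty=10): fills=none; bids=[#2:10@104 #1:7@96] asks=[-]
After op 3 [order #3] limit_sell(price=101, qty=8): fills=#2x#3:8@104; bids=[#2:2@104 #1:7@96] asks=[-]
After op 4 cancel(order #3): fills=none; bids=[#2:2@104 #1:7@96] asks=[-]
After op 5 [order #4] limit_buy(price=99, qty=6): fills=none; bids=[#2:2@104 #4:6@99 #1:7@96] asks=[-]
After op 6 [order #5] limit_buy(price=96, qty=5): fills=none; bids=[#2:2@104 #4:6@99 #1:7@96 #5:5@96] asks=[-]
After op 7 cancel(order #1): fills=none; bids=[#2:2@104 #4:6@99 #5:5@96] asks=[-]
After op 8 [order #6] limit_buy(price=104, qty=7): fills=none; bids=[#2:2@104 #6:7@104 #4:6@99 #5:5@96] asks=[-]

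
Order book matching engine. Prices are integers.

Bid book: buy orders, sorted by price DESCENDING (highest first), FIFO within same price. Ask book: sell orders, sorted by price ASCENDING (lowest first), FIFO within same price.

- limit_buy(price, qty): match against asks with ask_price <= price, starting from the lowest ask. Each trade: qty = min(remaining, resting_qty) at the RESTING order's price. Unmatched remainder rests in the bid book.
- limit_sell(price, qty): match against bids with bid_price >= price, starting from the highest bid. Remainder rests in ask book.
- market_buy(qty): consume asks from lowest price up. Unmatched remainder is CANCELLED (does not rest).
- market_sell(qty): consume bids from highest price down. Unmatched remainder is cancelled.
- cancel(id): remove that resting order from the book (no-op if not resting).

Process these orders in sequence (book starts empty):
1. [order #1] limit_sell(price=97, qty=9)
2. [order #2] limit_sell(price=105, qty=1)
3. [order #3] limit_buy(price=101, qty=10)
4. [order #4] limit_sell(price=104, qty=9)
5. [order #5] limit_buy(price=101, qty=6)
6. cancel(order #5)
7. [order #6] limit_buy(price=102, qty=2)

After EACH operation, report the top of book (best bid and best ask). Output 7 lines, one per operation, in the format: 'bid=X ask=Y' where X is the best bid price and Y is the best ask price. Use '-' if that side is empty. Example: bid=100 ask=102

Answer: bid=- ask=97
bid=- ask=97
bid=101 ask=105
bid=101 ask=104
bid=101 ask=104
bid=101 ask=104
bid=102 ask=104

Derivation:
After op 1 [order #1] limit_sell(price=97, qty=9): fills=none; bids=[-] asks=[#1:9@97]
After op 2 [order #2] limit_sell(price=105, qty=1): fills=none; bids=[-] asks=[#1:9@97 #2:1@105]
After op 3 [order #3] limit_buy(price=101, qty=10): fills=#3x#1:9@97; bids=[#3:1@101] asks=[#2:1@105]
After op 4 [order #4] limit_sell(price=104, qty=9): fills=none; bids=[#3:1@101] asks=[#4:9@104 #2:1@105]
After op 5 [order #5] limit_buy(price=101, qty=6): fills=none; bids=[#3:1@101 #5:6@101] asks=[#4:9@104 #2:1@105]
After op 6 cancel(order #5): fills=none; bids=[#3:1@101] asks=[#4:9@104 #2:1@105]
After op 7 [order #6] limit_buy(price=102, qty=2): fills=none; bids=[#6:2@102 #3:1@101] asks=[#4:9@104 #2:1@105]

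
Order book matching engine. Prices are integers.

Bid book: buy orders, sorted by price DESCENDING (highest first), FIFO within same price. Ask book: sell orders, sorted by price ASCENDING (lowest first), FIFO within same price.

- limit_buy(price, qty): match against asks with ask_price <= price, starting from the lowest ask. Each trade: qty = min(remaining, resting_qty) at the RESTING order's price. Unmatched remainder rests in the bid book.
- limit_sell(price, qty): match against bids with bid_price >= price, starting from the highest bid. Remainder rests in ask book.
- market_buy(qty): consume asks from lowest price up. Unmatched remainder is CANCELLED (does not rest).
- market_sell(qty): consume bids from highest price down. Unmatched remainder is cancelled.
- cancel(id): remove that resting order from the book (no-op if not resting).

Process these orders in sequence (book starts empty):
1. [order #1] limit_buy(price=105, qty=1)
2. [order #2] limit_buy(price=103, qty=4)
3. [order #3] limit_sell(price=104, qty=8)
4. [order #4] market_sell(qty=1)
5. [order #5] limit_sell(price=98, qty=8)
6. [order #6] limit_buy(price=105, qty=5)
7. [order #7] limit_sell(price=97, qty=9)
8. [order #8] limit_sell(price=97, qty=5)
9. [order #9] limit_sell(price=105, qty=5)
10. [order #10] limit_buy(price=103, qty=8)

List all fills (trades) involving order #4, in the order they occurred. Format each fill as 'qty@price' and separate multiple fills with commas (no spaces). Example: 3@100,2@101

After op 1 [order #1] limit_buy(price=105, qty=1): fills=none; bids=[#1:1@105] asks=[-]
After op 2 [order #2] limit_buy(price=103, qty=4): fills=none; bids=[#1:1@105 #2:4@103] asks=[-]
After op 3 [order #3] limit_sell(price=104, qty=8): fills=#1x#3:1@105; bids=[#2:4@103] asks=[#3:7@104]
After op 4 [order #4] market_sell(qty=1): fills=#2x#4:1@103; bids=[#2:3@103] asks=[#3:7@104]
After op 5 [order #5] limit_sell(price=98, qty=8): fills=#2x#5:3@103; bids=[-] asks=[#5:5@98 #3:7@104]
After op 6 [order #6] limit_buy(price=105, qty=5): fills=#6x#5:5@98; bids=[-] asks=[#3:7@104]
After op 7 [order #7] limit_sell(price=97, qty=9): fills=none; bids=[-] asks=[#7:9@97 #3:7@104]
After op 8 [order #8] limit_sell(price=97, qty=5): fills=none; bids=[-] asks=[#7:9@97 #8:5@97 #3:7@104]
After op 9 [order #9] limit_sell(price=105, qty=5): fills=none; bids=[-] asks=[#7:9@97 #8:5@97 #3:7@104 #9:5@105]
After op 10 [order #10] limit_buy(price=103, qty=8): fills=#10x#7:8@97; bids=[-] asks=[#7:1@97 #8:5@97 #3:7@104 #9:5@105]

Answer: 1@103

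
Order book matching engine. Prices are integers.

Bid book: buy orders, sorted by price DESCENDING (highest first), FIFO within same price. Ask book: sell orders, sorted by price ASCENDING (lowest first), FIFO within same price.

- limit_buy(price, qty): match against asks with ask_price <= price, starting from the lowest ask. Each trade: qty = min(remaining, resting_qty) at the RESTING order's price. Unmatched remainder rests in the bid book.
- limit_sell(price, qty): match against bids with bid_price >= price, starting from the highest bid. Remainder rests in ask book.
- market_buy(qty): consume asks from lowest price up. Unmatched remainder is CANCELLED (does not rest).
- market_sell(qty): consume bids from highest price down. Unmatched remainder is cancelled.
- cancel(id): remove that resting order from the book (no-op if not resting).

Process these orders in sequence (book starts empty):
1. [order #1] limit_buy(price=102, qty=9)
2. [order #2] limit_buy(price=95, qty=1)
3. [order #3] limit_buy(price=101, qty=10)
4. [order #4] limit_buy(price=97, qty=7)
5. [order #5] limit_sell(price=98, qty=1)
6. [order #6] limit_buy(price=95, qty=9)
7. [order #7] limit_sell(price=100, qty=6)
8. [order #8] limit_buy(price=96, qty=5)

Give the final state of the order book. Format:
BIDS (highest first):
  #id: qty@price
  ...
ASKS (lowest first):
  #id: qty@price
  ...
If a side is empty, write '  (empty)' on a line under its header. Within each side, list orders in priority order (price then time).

After op 1 [order #1] limit_buy(price=102, qty=9): fills=none; bids=[#1:9@102] asks=[-]
After op 2 [order #2] limit_buy(price=95, qty=1): fills=none; bids=[#1:9@102 #2:1@95] asks=[-]
After op 3 [order #3] limit_buy(price=101, qty=10): fills=none; bids=[#1:9@102 #3:10@101 #2:1@95] asks=[-]
After op 4 [order #4] limit_buy(price=97, qty=7): fills=none; bids=[#1:9@102 #3:10@101 #4:7@97 #2:1@95] asks=[-]
After op 5 [order #5] limit_sell(price=98, qty=1): fills=#1x#5:1@102; bids=[#1:8@102 #3:10@101 #4:7@97 #2:1@95] asks=[-]
After op 6 [order #6] limit_buy(price=95, qty=9): fills=none; bids=[#1:8@102 #3:10@101 #4:7@97 #2:1@95 #6:9@95] asks=[-]
After op 7 [order #7] limit_sell(price=100, qty=6): fills=#1x#7:6@102; bids=[#1:2@102 #3:10@101 #4:7@97 #2:1@95 #6:9@95] asks=[-]
After op 8 [order #8] limit_buy(price=96, qty=5): fills=none; bids=[#1:2@102 #3:10@101 #4:7@97 #8:5@96 #2:1@95 #6:9@95] asks=[-]

Answer: BIDS (highest first):
  #1: 2@102
  #3: 10@101
  #4: 7@97
  #8: 5@96
  #2: 1@95
  #6: 9@95
ASKS (lowest first):
  (empty)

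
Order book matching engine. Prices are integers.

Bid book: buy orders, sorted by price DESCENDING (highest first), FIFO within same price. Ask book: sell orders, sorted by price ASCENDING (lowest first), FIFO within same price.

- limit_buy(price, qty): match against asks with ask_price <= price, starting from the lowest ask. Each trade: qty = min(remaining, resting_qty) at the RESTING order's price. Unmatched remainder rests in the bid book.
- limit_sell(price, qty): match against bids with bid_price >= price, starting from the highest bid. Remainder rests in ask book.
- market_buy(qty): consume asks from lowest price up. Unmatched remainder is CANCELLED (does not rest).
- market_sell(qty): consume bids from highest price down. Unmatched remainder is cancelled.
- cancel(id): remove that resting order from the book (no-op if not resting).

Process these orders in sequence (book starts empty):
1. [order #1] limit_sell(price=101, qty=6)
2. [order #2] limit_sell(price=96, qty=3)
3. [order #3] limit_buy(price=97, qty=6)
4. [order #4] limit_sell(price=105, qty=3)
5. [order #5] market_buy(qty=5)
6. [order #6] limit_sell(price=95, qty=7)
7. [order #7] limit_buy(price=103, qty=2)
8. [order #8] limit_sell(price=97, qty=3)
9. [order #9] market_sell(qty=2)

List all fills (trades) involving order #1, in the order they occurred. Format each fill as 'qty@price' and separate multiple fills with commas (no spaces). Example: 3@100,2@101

Answer: 5@101

Derivation:
After op 1 [order #1] limit_sell(price=101, qty=6): fills=none; bids=[-] asks=[#1:6@101]
After op 2 [order #2] limit_sell(price=96, qty=3): fills=none; bids=[-] asks=[#2:3@96 #1:6@101]
After op 3 [order #3] limit_buy(price=97, qty=6): fills=#3x#2:3@96; bids=[#3:3@97] asks=[#1:6@101]
After op 4 [order #4] limit_sell(price=105, qty=3): fills=none; bids=[#3:3@97] asks=[#1:6@101 #4:3@105]
After op 5 [order #5] market_buy(qty=5): fills=#5x#1:5@101; bids=[#3:3@97] asks=[#1:1@101 #4:3@105]
After op 6 [order #6] limit_sell(price=95, qty=7): fills=#3x#6:3@97; bids=[-] asks=[#6:4@95 #1:1@101 #4:3@105]
After op 7 [order #7] limit_buy(price=103, qty=2): fills=#7x#6:2@95; bids=[-] asks=[#6:2@95 #1:1@101 #4:3@105]
After op 8 [order #8] limit_sell(price=97, qty=3): fills=none; bids=[-] asks=[#6:2@95 #8:3@97 #1:1@101 #4:3@105]
After op 9 [order #9] market_sell(qty=2): fills=none; bids=[-] asks=[#6:2@95 #8:3@97 #1:1@101 #4:3@105]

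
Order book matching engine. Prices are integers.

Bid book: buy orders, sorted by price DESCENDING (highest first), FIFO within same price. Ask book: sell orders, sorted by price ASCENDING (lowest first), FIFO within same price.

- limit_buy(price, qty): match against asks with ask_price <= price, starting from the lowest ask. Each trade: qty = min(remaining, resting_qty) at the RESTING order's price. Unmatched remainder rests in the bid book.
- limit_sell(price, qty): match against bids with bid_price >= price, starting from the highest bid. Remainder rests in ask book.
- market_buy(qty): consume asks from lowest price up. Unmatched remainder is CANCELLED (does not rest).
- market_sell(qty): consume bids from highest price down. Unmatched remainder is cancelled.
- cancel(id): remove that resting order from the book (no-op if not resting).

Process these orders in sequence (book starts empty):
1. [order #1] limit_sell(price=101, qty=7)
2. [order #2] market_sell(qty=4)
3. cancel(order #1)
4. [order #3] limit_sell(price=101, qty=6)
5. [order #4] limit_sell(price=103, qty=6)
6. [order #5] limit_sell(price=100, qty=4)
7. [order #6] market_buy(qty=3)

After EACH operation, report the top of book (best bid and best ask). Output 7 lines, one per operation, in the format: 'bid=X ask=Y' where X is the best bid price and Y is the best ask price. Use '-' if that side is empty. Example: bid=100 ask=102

After op 1 [order #1] limit_sell(price=101, qty=7): fills=none; bids=[-] asks=[#1:7@101]
After op 2 [order #2] market_sell(qty=4): fills=none; bids=[-] asks=[#1:7@101]
After op 3 cancel(order #1): fills=none; bids=[-] asks=[-]
After op 4 [order #3] limit_sell(price=101, qty=6): fills=none; bids=[-] asks=[#3:6@101]
After op 5 [order #4] limit_sell(price=103, qty=6): fills=none; bids=[-] asks=[#3:6@101 #4:6@103]
After op 6 [order #5] limit_sell(price=100, qty=4): fills=none; bids=[-] asks=[#5:4@100 #3:6@101 #4:6@103]
After op 7 [order #6] market_buy(qty=3): fills=#6x#5:3@100; bids=[-] asks=[#5:1@100 #3:6@101 #4:6@103]

Answer: bid=- ask=101
bid=- ask=101
bid=- ask=-
bid=- ask=101
bid=- ask=101
bid=- ask=100
bid=- ask=100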